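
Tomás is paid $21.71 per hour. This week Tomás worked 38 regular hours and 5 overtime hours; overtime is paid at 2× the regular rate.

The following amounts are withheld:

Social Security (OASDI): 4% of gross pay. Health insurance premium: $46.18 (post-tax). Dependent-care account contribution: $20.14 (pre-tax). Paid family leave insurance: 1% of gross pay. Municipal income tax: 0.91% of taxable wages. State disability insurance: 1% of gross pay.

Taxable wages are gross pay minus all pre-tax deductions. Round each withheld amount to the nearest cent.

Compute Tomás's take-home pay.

Regular pay: 38 × $21.71 = $824.98
Overtime pay: 5 × $21.71 × 2 = $217.10
Gross pay = $824.98 + $217.10 = $1,042.08
Dependent-care account contribution: $20.14
Taxable wages = $1,042.08 − $20.14 = $1,021.94
Municipal income tax: $1,021.94 × 0.0091 = $9.30
Paid family leave insurance: $1,042.08 × 0.01 = $10.42
State disability insurance: $1,042.08 × 0.01 = $10.42
Social Security (OASDI): $1,042.08 × 0.04 = $41.68
Health insurance premium: $46.18
Total deductions = $20.14 + $9.30 + $10.42 + $10.42 + $41.68 + $46.18 = $138.14
Net pay = $1,042.08 − $138.14 = $903.94

$903.94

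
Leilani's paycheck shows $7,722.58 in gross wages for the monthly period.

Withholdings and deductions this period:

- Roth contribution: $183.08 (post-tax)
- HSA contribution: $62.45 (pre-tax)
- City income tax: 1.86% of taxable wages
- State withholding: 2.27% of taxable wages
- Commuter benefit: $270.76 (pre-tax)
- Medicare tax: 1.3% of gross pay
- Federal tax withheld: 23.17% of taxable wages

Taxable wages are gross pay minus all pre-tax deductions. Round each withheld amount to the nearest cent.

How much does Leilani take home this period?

$5,088.60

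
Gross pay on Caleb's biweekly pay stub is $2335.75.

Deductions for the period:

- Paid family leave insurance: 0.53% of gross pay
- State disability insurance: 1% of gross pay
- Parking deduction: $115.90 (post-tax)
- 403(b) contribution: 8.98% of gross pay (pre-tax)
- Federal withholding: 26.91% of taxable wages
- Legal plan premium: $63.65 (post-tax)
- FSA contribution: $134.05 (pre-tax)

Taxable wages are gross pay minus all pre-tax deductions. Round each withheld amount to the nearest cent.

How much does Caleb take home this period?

$1240.63

FSA contribution: $134.05
403(b) contribution: $2335.75 × 0.0898 = $209.75
Pre-tax total = $134.05 + $209.75 = $343.80
Taxable wages = $2335.75 − $343.80 = $1991.95
Federal withholding: $1991.95 × 0.2691 = $536.03
Paid family leave insurance: $2335.75 × 0.0053 = $12.38
State disability insurance: $2335.75 × 0.01 = $23.36
Legal plan premium: $63.65
Parking deduction: $115.90
Total deductions = $134.05 + $209.75 + $536.03 + $12.38 + $23.36 + $63.65 + $115.90 = $1095.12
Net pay = $2335.75 − $1095.12 = $1240.63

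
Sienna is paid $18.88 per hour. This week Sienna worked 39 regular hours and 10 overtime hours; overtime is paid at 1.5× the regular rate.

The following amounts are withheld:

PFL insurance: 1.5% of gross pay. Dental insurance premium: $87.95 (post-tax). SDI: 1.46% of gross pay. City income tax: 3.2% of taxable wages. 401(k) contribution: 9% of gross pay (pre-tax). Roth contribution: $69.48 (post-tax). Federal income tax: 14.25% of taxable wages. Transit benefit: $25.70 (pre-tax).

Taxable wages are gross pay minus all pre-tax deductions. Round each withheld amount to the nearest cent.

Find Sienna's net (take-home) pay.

Regular pay: 39 × $18.88 = $736.32
Overtime pay: 10 × $18.88 × 1.5 = $283.20
Gross pay = $736.32 + $283.20 = $1,019.52
401(k) contribution: $1,019.52 × 0.09 = $91.76
Transit benefit: $25.70
Pre-tax total = $91.76 + $25.70 = $117.46
Taxable wages = $1,019.52 − $117.46 = $902.06
Federal income tax: $902.06 × 0.1425 = $128.54
City income tax: $902.06 × 0.032 = $28.87
PFL insurance: $1,019.52 × 0.015 = $15.29
SDI: $1,019.52 × 0.0146 = $14.88
Dental insurance premium: $87.95
Roth contribution: $69.48
Total deductions = $91.76 + $25.70 + $128.54 + $28.87 + $15.29 + $14.88 + $87.95 + $69.48 = $462.47
Net pay = $1,019.52 − $462.47 = $557.05

$557.05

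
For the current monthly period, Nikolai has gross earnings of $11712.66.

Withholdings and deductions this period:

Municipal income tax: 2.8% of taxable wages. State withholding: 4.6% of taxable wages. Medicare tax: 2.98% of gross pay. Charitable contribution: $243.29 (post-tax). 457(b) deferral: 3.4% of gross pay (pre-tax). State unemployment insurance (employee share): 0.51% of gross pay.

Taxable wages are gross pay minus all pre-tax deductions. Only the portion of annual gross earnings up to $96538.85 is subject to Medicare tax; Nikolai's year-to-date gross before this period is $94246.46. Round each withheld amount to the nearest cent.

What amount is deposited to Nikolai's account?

457(b) deferral: $11712.66 × 0.034 = $398.23
Taxable wages = $11712.66 − $398.23 = $11314.43
State withholding: $11314.43 × 0.046 = $520.46
Municipal income tax: $11314.43 × 0.028 = $316.80
Medicare tax: only $96538.85 − $94246.46 = $2292.39 of this check is subject → $2292.39 × 0.0298 = $68.31
State unemployment insurance (employee share): $11712.66 × 0.0051 = $59.73
Charitable contribution: $243.29
Total deductions = $398.23 + $520.46 + $316.80 + $68.31 + $59.73 + $243.29 = $1606.82
Net pay = $11712.66 − $1606.82 = $10105.84

$10105.84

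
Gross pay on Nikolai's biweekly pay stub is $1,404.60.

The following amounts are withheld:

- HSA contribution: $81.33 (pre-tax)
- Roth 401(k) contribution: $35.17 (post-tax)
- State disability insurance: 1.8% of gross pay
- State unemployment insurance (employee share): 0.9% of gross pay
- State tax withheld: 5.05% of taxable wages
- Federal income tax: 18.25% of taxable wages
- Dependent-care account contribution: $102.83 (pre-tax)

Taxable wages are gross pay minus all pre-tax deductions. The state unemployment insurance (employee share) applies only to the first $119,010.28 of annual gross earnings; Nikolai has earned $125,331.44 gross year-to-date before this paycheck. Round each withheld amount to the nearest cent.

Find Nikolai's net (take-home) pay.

$875.63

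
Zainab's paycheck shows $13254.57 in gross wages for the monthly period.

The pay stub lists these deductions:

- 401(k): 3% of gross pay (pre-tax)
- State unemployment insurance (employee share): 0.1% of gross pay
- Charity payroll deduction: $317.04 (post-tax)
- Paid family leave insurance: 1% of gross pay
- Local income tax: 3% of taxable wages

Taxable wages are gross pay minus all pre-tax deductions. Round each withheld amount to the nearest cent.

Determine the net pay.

401(k): $13254.57 × 0.03 = $397.64
Taxable wages = $13254.57 − $397.64 = $12856.93
Local income tax: $12856.93 × 0.03 = $385.71
State unemployment insurance (employee share): $13254.57 × 0.001 = $13.25
Paid family leave insurance: $13254.57 × 0.01 = $132.55
Charity payroll deduction: $317.04
Total deductions = $397.64 + $385.71 + $13.25 + $132.55 + $317.04 = $1246.19
Net pay = $13254.57 − $1246.19 = $12008.38

$12008.38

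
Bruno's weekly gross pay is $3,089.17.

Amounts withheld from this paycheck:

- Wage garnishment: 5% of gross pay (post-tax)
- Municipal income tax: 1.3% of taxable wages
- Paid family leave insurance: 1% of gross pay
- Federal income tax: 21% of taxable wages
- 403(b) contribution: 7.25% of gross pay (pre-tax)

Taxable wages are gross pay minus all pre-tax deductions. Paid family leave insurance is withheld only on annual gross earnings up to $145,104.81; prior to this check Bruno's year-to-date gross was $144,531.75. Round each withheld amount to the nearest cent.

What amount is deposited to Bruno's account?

$2,066.08

403(b) contribution: $3,089.17 × 0.0725 = $223.96
Taxable wages = $3,089.17 − $223.96 = $2,865.21
Federal income tax: $2,865.21 × 0.21 = $601.69
Municipal income tax: $2,865.21 × 0.013 = $37.25
Paid family leave insurance: only $145,104.81 − $144,531.75 = $573.06 of this check is subject → $573.06 × 0.01 = $5.73
Wage garnishment: $3,089.17 × 0.05 = $154.46
Total deductions = $223.96 + $601.69 + $37.25 + $5.73 + $154.46 = $1,023.09
Net pay = $3,089.17 − $1,023.09 = $2,066.08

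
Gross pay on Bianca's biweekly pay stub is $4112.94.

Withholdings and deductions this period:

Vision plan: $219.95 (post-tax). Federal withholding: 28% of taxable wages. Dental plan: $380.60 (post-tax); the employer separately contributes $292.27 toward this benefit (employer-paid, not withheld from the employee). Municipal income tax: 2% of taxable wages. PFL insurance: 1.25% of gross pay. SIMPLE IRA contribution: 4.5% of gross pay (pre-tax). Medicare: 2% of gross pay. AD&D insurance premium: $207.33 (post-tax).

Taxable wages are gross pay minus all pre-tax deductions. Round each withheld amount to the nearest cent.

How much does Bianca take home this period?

$1807.95

SIMPLE IRA contribution: $4112.94 × 0.045 = $185.08
Taxable wages = $4112.94 − $185.08 = $3927.86
Federal withholding: $3927.86 × 0.28 = $1099.80
Municipal income tax: $3927.86 × 0.02 = $78.56
PFL insurance: $4112.94 × 0.0125 = $51.41
Medicare: $4112.94 × 0.02 = $82.26
AD&D insurance premium: $207.33
Vision plan: $219.95
Dental plan: $380.60
(Employer's $292.27 toward dental plan is not withheld from the employee.)
Total deductions = $185.08 + $1099.80 + $78.56 + $51.41 + $82.26 + $207.33 + $219.95 + $380.60 = $2304.99
Net pay = $4112.94 − $2304.99 = $1807.95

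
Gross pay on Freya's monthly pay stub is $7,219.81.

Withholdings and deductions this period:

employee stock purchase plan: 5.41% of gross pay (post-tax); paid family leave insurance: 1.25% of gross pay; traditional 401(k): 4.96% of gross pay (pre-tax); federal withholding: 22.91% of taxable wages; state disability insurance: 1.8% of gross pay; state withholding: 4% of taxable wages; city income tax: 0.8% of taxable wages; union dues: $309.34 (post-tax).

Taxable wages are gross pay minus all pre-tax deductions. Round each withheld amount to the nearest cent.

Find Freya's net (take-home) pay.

Traditional 401(k): $7,219.81 × 0.0496 = $358.10
Taxable wages = $7,219.81 − $358.10 = $6,861.71
City income tax: $6,861.71 × 0.008 = $54.89
State withholding: $6,861.71 × 0.04 = $274.47
Federal withholding: $6,861.71 × 0.2291 = $1,572.02
Paid family leave insurance: $7,219.81 × 0.0125 = $90.25
State disability insurance: $7,219.81 × 0.018 = $129.96
Union dues: $309.34
Employee stock purchase plan: $7,219.81 × 0.0541 = $390.59
Total deductions = $358.10 + $54.89 + $274.47 + $1,572.02 + $90.25 + $129.96 + $309.34 + $390.59 = $3,179.62
Net pay = $7,219.81 − $3,179.62 = $4,040.19

$4,040.19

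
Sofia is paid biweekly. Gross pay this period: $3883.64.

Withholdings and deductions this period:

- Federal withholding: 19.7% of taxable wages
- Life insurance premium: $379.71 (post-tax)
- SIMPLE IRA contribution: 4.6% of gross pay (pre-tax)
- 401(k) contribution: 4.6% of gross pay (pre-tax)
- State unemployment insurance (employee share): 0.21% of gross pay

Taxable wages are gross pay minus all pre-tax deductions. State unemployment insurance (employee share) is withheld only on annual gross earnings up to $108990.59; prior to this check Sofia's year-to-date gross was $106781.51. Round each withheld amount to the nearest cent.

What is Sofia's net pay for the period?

401(k) contribution: $3883.64 × 0.046 = $178.65
SIMPLE IRA contribution: $3883.64 × 0.046 = $178.65
Pre-tax total = $178.65 + $178.65 = $357.30
Taxable wages = $3883.64 − $357.30 = $3526.34
Federal withholding: $3526.34 × 0.197 = $694.69
State unemployment insurance (employee share): only $108990.59 − $106781.51 = $2209.08 of this check is subject → $2209.08 × 0.0021 = $4.64
Life insurance premium: $379.71
Total deductions = $178.65 + $178.65 + $694.69 + $4.64 + $379.71 = $1436.34
Net pay = $3883.64 − $1436.34 = $2447.30

$2447.30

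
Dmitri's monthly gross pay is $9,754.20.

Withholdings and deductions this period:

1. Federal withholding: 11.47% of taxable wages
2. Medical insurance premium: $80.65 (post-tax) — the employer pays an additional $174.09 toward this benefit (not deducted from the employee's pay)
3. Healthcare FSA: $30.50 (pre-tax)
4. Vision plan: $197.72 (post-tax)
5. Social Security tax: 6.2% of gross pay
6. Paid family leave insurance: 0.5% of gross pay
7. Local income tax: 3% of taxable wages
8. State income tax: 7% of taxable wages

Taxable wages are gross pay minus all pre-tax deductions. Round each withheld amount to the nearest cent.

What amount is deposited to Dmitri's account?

Healthcare FSA: $30.50
Taxable wages = $9,754.20 − $30.50 = $9,723.70
State income tax: $9,723.70 × 0.07 = $680.66
Federal withholding: $9,723.70 × 0.1147 = $1,115.31
Local income tax: $9,723.70 × 0.03 = $291.71
Paid family leave insurance: $9,754.20 × 0.005 = $48.77
Social Security tax: $9,754.20 × 0.062 = $604.76
Vision plan: $197.72
Medical insurance premium: $80.65
(Employer's $174.09 toward medical insurance premium is not withheld from the employee.)
Total deductions = $30.50 + $680.66 + $1,115.31 + $291.71 + $48.77 + $604.76 + $197.72 + $80.65 = $3,050.08
Net pay = $9,754.20 − $3,050.08 = $6,704.12

$6,704.12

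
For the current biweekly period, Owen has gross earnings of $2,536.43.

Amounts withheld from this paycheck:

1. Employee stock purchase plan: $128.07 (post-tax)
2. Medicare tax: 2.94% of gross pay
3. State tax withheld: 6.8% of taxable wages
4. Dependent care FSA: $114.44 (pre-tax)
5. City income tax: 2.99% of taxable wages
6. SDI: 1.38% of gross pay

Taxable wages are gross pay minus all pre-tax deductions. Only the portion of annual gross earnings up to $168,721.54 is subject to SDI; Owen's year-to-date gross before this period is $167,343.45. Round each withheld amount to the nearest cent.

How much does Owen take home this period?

Dependent care FSA: $114.44
Taxable wages = $2,536.43 − $114.44 = $2,421.99
State tax withheld: $2,421.99 × 0.068 = $164.70
City income tax: $2,421.99 × 0.0299 = $72.42
Medicare tax: $2,536.43 × 0.0294 = $74.57
SDI: only $168,721.54 − $167,343.45 = $1,378.09 of this check is subject → $1,378.09 × 0.0138 = $19.02
Employee stock purchase plan: $128.07
Total deductions = $114.44 + $164.70 + $72.42 + $74.57 + $19.02 + $128.07 = $573.22
Net pay = $2,536.43 − $573.22 = $1,963.21

$1,963.21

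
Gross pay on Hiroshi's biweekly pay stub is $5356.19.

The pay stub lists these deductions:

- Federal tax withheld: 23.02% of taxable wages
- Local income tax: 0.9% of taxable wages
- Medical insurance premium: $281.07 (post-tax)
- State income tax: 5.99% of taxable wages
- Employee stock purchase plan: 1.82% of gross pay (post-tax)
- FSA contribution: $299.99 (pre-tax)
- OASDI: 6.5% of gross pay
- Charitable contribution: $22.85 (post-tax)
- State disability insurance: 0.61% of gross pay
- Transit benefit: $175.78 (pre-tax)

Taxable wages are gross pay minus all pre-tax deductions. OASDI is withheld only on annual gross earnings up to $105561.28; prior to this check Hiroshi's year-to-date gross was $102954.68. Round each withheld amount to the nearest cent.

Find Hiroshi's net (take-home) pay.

$2817.19

FSA contribution: $299.99
Transit benefit: $175.78
Pre-tax total = $299.99 + $175.78 = $475.77
Taxable wages = $5356.19 − $475.77 = $4880.42
State income tax: $4880.42 × 0.0599 = $292.34
Federal tax withheld: $4880.42 × 0.2302 = $1123.47
Local income tax: $4880.42 × 0.009 = $43.92
State disability insurance: $5356.19 × 0.0061 = $32.67
OASDI: only $105561.28 − $102954.68 = $2606.60 of this check is subject → $2606.60 × 0.065 = $169.43
Charitable contribution: $22.85
Employee stock purchase plan: $5356.19 × 0.0182 = $97.48
Medical insurance premium: $281.07
Total deductions = $299.99 + $175.78 + $292.34 + $1123.47 + $43.92 + $32.67 + $169.43 + $22.85 + $97.48 + $281.07 = $2539.00
Net pay = $5356.19 − $2539.00 = $2817.19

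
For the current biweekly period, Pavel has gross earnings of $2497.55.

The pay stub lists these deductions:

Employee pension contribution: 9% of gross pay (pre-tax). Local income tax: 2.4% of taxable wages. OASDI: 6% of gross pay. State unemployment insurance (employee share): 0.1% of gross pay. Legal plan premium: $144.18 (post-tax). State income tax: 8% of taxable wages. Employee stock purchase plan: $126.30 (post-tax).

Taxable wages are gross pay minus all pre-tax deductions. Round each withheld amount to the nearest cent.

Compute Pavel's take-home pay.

$1613.57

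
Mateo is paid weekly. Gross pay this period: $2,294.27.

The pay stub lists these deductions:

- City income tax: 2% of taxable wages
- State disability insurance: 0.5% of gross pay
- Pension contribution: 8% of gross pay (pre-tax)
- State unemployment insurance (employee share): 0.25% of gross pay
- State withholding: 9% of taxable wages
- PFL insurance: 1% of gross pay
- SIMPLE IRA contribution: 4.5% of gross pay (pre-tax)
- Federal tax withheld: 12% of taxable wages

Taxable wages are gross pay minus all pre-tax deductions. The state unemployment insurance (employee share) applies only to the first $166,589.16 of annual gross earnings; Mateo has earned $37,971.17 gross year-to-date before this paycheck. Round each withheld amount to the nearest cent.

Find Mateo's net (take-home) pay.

$1,505.62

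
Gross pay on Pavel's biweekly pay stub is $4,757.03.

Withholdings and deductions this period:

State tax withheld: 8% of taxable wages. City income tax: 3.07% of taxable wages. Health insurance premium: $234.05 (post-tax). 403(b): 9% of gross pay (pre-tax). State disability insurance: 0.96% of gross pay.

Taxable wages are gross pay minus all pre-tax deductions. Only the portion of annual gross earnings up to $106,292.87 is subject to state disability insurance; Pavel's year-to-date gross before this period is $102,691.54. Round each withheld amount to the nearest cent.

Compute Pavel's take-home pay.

$3,581.07

403(b): $4,757.03 × 0.09 = $428.13
Taxable wages = $4,757.03 − $428.13 = $4,328.90
City income tax: $4,328.90 × 0.0307 = $132.90
State tax withheld: $4,328.90 × 0.08 = $346.31
State disability insurance: only $106,292.87 − $102,691.54 = $3,601.33 of this check is subject → $3,601.33 × 0.0096 = $34.57
Health insurance premium: $234.05
Total deductions = $428.13 + $132.90 + $346.31 + $34.57 + $234.05 = $1,175.96
Net pay = $4,757.03 − $1,175.96 = $3,581.07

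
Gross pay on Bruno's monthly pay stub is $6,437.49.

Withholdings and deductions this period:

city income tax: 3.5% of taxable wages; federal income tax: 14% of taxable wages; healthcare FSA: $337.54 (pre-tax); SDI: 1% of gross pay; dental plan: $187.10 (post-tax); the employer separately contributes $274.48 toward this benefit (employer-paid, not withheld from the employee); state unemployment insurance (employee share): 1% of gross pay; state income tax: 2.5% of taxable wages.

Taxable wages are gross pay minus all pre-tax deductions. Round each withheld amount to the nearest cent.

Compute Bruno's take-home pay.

Healthcare FSA: $337.54
Taxable wages = $6,437.49 − $337.54 = $6,099.95
Federal income tax: $6,099.95 × 0.14 = $853.99
State income tax: $6,099.95 × 0.025 = $152.50
City income tax: $6,099.95 × 0.035 = $213.50
State unemployment insurance (employee share): $6,437.49 × 0.01 = $64.37
SDI: $6,437.49 × 0.01 = $64.37
Dental plan: $187.10
(Employer's $274.48 toward dental plan is not withheld from the employee.)
Total deductions = $337.54 + $853.99 + $152.50 + $213.50 + $64.37 + $64.37 + $187.10 = $1,873.37
Net pay = $6,437.49 − $1,873.37 = $4,564.12

$4,564.12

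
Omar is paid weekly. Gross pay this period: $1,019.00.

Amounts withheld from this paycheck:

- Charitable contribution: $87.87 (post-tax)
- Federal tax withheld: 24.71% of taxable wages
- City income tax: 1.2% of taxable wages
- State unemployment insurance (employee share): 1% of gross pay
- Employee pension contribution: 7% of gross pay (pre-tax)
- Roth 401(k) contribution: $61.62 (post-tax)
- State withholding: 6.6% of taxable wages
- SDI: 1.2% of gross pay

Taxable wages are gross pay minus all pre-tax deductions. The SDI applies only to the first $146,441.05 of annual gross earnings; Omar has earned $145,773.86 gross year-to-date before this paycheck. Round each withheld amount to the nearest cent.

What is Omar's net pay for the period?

Employee pension contribution: $1,019.00 × 0.07 = $71.33
Taxable wages = $1,019.00 − $71.33 = $947.67
State withholding: $947.67 × 0.066 = $62.55
Federal tax withheld: $947.67 × 0.2471 = $234.17
City income tax: $947.67 × 0.012 = $11.37
SDI: only $146,441.05 − $145,773.86 = $667.19 of this check is subject → $667.19 × 0.012 = $8.01
State unemployment insurance (employee share): $1,019.00 × 0.01 = $10.19
Charitable contribution: $87.87
Roth 401(k) contribution: $61.62
Total deductions = $71.33 + $62.55 + $234.17 + $11.37 + $8.01 + $10.19 + $87.87 + $61.62 = $547.11
Net pay = $1,019.00 − $547.11 = $471.89

$471.89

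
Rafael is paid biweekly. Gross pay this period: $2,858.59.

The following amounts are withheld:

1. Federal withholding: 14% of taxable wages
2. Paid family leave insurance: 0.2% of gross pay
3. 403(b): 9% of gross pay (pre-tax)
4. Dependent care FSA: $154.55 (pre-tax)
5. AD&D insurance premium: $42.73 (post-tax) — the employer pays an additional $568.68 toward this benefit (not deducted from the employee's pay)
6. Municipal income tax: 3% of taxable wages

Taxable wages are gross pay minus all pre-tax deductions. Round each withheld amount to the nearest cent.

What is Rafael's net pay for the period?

403(b): $2,858.59 × 0.09 = $257.27
Dependent care FSA: $154.55
Pre-tax total = $257.27 + $154.55 = $411.82
Taxable wages = $2,858.59 − $411.82 = $2,446.77
Federal withholding: $2,446.77 × 0.14 = $342.55
Municipal income tax: $2,446.77 × 0.03 = $73.40
Paid family leave insurance: $2,858.59 × 0.002 = $5.72
AD&D insurance premium: $42.73
(Employer's $568.68 toward AD&D insurance premium is not withheld from the employee.)
Total deductions = $257.27 + $154.55 + $342.55 + $73.40 + $5.72 + $42.73 = $876.22
Net pay = $2,858.59 − $876.22 = $1,982.37

$1,982.37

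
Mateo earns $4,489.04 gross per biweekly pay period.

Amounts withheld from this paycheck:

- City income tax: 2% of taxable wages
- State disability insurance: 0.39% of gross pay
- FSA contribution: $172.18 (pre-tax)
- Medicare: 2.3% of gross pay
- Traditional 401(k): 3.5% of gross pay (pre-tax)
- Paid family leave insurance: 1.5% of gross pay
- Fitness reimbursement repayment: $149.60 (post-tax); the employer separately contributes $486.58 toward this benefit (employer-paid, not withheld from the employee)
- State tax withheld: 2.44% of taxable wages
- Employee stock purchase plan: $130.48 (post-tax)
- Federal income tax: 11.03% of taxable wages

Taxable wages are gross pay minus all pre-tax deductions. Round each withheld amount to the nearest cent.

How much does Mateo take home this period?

$3,048.05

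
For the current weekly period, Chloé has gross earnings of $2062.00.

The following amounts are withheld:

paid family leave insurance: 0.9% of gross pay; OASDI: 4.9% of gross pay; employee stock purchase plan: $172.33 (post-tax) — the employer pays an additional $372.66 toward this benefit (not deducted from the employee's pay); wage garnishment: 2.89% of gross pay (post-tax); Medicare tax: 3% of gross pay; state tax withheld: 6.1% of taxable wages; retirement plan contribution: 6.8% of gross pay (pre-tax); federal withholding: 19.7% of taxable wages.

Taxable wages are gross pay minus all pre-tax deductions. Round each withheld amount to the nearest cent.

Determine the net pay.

$1012.58

Retirement plan contribution: $2062.00 × 0.068 = $140.22
Taxable wages = $2062.00 − $140.22 = $1921.78
State tax withheld: $1921.78 × 0.061 = $117.23
Federal withholding: $1921.78 × 0.197 = $378.59
OASDI: $2062.00 × 0.049 = $101.04
Paid family leave insurance: $2062.00 × 0.009 = $18.56
Medicare tax: $2062.00 × 0.03 = $61.86
Employee stock purchase plan: $172.33
Wage garnishment: $2062.00 × 0.0289 = $59.59
(Employer's $372.66 toward employee stock purchase plan is not withheld from the employee.)
Total deductions = $140.22 + $117.23 + $378.59 + $101.04 + $18.56 + $61.86 + $172.33 + $59.59 = $1049.42
Net pay = $2062.00 − $1049.42 = $1012.58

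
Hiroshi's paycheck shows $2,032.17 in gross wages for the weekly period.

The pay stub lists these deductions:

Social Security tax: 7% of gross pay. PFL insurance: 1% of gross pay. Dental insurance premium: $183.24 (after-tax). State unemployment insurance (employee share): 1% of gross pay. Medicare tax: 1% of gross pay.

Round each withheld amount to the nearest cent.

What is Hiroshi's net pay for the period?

$1,645.72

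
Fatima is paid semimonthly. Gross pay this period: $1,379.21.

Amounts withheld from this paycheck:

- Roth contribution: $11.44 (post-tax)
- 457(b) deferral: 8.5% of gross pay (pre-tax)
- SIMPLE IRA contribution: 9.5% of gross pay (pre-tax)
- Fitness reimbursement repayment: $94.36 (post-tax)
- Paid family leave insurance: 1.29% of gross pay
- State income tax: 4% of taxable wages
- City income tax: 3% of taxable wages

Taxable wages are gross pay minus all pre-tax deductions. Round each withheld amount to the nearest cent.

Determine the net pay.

$928.20

SIMPLE IRA contribution: $1,379.21 × 0.095 = $131.02
457(b) deferral: $1,379.21 × 0.085 = $117.23
Pre-tax total = $131.02 + $117.23 = $248.25
Taxable wages = $1,379.21 − $248.25 = $1,130.96
State income tax: $1,130.96 × 0.04 = $45.24
City income tax: $1,130.96 × 0.03 = $33.93
Paid family leave insurance: $1,379.21 × 0.0129 = $17.79
Roth contribution: $11.44
Fitness reimbursement repayment: $94.36
Total deductions = $131.02 + $117.23 + $45.24 + $33.93 + $17.79 + $11.44 + $94.36 = $451.01
Net pay = $1,379.21 − $451.01 = $928.20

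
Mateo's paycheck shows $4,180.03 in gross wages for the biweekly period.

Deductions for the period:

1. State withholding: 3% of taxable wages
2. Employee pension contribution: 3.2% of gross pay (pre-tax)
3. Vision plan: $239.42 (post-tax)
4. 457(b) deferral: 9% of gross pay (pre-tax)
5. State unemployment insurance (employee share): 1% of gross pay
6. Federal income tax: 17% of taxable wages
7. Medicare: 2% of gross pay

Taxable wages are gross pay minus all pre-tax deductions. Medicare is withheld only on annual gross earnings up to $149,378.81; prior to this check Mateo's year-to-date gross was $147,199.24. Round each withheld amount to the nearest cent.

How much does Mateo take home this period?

457(b) deferral: $4,180.03 × 0.09 = $376.20
Employee pension contribution: $4,180.03 × 0.032 = $133.76
Pre-tax total = $376.20 + $133.76 = $509.96
Taxable wages = $4,180.03 − $509.96 = $3,670.07
State withholding: $3,670.07 × 0.03 = $110.10
Federal income tax: $3,670.07 × 0.17 = $623.91
State unemployment insurance (employee share): $4,180.03 × 0.01 = $41.80
Medicare: only $149,378.81 − $147,199.24 = $2,179.57 of this check is subject → $2,179.57 × 0.02 = $43.59
Vision plan: $239.42
Total deductions = $376.20 + $133.76 + $110.10 + $623.91 + $41.80 + $43.59 + $239.42 = $1,568.78
Net pay = $4,180.03 − $1,568.78 = $2,611.25

$2,611.25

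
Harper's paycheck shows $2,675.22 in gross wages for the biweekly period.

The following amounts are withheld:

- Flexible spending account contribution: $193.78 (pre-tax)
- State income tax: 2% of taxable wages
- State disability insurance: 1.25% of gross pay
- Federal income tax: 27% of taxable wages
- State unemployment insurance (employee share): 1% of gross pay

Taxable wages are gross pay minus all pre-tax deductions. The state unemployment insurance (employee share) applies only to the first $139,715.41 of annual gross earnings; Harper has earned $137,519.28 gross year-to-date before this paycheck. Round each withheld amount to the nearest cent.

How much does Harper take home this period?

Flexible spending account contribution: $193.78
Taxable wages = $2,675.22 − $193.78 = $2,481.44
Federal income tax: $2,481.44 × 0.27 = $669.99
State income tax: $2,481.44 × 0.02 = $49.63
State disability insurance: $2,675.22 × 0.0125 = $33.44
State unemployment insurance (employee share): only $139,715.41 − $137,519.28 = $2,196.13 of this check is subject → $2,196.13 × 0.01 = $21.96
Total deductions = $193.78 + $669.99 + $49.63 + $33.44 + $21.96 = $968.80
Net pay = $2,675.22 − $968.80 = $1,706.42

$1,706.42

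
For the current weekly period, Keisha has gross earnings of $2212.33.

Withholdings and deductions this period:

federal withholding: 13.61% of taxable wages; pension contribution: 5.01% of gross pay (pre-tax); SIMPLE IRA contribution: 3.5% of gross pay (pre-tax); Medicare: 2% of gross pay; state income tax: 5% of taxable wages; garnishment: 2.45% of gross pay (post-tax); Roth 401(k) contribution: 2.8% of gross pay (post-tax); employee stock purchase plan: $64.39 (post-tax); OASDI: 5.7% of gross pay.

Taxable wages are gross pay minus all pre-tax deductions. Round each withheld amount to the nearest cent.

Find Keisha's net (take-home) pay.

SIMPLE IRA contribution: $2212.33 × 0.035 = $77.43
Pension contribution: $2212.33 × 0.0501 = $110.84
Pre-tax total = $77.43 + $110.84 = $188.27
Taxable wages = $2212.33 − $188.27 = $2024.06
Federal withholding: $2024.06 × 0.1361 = $275.47
State income tax: $2024.06 × 0.05 = $101.20
OASDI: $2212.33 × 0.057 = $126.10
Medicare: $2212.33 × 0.02 = $44.25
Employee stock purchase plan: $64.39
Roth 401(k) contribution: $2212.33 × 0.028 = $61.95
Garnishment: $2212.33 × 0.0245 = $54.20
Total deductions = $77.43 + $110.84 + $275.47 + $101.20 + $126.10 + $44.25 + $64.39 + $61.95 + $54.20 = $915.83
Net pay = $2212.33 − $915.83 = $1296.50

$1296.50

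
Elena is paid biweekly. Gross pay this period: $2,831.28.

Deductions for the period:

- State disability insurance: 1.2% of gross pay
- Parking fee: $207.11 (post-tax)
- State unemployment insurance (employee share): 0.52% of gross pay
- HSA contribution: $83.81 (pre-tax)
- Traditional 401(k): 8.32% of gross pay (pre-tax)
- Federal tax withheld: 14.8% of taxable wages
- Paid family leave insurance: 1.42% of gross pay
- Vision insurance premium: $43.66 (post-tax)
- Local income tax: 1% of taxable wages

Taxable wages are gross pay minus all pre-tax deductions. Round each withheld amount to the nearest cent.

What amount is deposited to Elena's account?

$1,775.36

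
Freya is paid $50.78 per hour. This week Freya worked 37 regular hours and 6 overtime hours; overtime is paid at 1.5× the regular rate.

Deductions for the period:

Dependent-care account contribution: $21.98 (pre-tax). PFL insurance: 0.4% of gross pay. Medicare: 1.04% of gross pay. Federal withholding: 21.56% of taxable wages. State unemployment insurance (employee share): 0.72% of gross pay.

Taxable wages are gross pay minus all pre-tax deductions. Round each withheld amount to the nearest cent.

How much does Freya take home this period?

Regular pay: 37 × $50.78 = $1878.86
Overtime pay: 6 × $50.78 × 1.5 = $457.02
Gross pay = $1878.86 + $457.02 = $2335.88
Dependent-care account contribution: $21.98
Taxable wages = $2335.88 − $21.98 = $2313.90
Federal withholding: $2313.90 × 0.2156 = $498.88
PFL insurance: $2335.88 × 0.004 = $9.34
Medicare: $2335.88 × 0.0104 = $24.29
State unemployment insurance (employee share): $2335.88 × 0.0072 = $16.82
Total deductions = $21.98 + $498.88 + $9.34 + $24.29 + $16.82 = $571.31
Net pay = $2335.88 − $571.31 = $1764.57

$1764.57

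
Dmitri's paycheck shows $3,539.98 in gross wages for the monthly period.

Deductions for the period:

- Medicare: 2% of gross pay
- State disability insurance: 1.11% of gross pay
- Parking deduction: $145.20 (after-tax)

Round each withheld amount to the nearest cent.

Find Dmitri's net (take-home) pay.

Medicare: $3,539.98 × 0.02 = $70.80
State disability insurance: $3,539.98 × 0.0111 = $39.29
Parking deduction: $145.20
Total deductions = $70.80 + $39.29 + $145.20 = $255.29
Net pay = $3,539.98 − $255.29 = $3,284.69

$3,284.69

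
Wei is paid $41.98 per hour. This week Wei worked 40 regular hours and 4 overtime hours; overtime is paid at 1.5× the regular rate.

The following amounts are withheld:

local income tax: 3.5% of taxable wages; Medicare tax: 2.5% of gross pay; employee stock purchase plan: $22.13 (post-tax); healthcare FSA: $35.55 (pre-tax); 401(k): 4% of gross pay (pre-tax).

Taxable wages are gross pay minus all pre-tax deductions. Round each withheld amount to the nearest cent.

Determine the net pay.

Regular pay: 40 × $41.98 = $1,679.20
Overtime pay: 4 × $41.98 × 1.5 = $251.88
Gross pay = $1,679.20 + $251.88 = $1,931.08
Healthcare FSA: $35.55
401(k): $1,931.08 × 0.04 = $77.24
Pre-tax total = $35.55 + $77.24 = $112.79
Taxable wages = $1,931.08 − $112.79 = $1,818.29
Local income tax: $1,818.29 × 0.035 = $63.64
Medicare tax: $1,931.08 × 0.025 = $48.28
Employee stock purchase plan: $22.13
Total deductions = $35.55 + $77.24 + $63.64 + $48.28 + $22.13 = $246.84
Net pay = $1,931.08 − $246.84 = $1,684.24

$1,684.24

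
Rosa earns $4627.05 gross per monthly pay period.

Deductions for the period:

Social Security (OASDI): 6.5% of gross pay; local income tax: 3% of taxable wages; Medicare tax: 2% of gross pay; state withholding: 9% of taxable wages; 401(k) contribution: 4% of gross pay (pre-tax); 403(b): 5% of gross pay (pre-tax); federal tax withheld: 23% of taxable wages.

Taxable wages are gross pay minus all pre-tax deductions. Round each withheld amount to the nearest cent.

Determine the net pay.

$2343.60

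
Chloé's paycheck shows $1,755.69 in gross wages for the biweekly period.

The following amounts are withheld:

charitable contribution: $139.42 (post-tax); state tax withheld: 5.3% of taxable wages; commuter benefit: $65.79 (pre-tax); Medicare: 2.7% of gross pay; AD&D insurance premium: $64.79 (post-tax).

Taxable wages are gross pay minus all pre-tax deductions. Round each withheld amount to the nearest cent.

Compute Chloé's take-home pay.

Commuter benefit: $65.79
Taxable wages = $1,755.69 − $65.79 = $1,689.90
State tax withheld: $1,689.90 × 0.053 = $89.56
Medicare: $1,755.69 × 0.027 = $47.40
Charitable contribution: $139.42
AD&D insurance premium: $64.79
Total deductions = $65.79 + $89.56 + $47.40 + $139.42 + $64.79 = $406.96
Net pay = $1,755.69 − $406.96 = $1,348.73

$1,348.73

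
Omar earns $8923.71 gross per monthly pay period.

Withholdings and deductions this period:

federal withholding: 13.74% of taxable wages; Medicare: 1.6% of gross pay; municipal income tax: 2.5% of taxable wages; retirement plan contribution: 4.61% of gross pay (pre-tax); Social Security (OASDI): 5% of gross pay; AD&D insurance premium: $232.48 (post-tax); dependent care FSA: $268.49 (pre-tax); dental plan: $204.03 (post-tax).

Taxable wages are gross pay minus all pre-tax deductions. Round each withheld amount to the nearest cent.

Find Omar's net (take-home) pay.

Retirement plan contribution: $8923.71 × 0.0461 = $411.38
Dependent care FSA: $268.49
Pre-tax total = $411.38 + $268.49 = $679.87
Taxable wages = $8923.71 − $679.87 = $8243.84
Federal withholding: $8243.84 × 0.1374 = $1132.70
Municipal income tax: $8243.84 × 0.025 = $206.10
Medicare: $8923.71 × 0.016 = $142.78
Social Security (OASDI): $8923.71 × 0.05 = $446.19
Dental plan: $204.03
AD&D insurance premium: $232.48
Total deductions = $411.38 + $268.49 + $1132.70 + $206.10 + $142.78 + $446.19 + $204.03 + $232.48 = $3044.15
Net pay = $8923.71 − $3044.15 = $5879.56

$5879.56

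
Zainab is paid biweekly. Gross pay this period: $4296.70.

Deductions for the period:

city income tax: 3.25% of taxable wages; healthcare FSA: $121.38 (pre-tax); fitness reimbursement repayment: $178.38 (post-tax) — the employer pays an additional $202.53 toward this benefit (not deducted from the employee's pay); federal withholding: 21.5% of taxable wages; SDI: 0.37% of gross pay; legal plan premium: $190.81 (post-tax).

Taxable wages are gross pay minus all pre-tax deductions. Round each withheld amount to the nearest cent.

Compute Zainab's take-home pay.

$2756.84

Healthcare FSA: $121.38
Taxable wages = $4296.70 − $121.38 = $4175.32
Federal withholding: $4175.32 × 0.215 = $897.69
City income tax: $4175.32 × 0.0325 = $135.70
SDI: $4296.70 × 0.0037 = $15.90
Legal plan premium: $190.81
Fitness reimbursement repayment: $178.38
(Employer's $202.53 toward fitness reimbursement repayment is not withheld from the employee.)
Total deductions = $121.38 + $897.69 + $135.70 + $15.90 + $190.81 + $178.38 = $1539.86
Net pay = $4296.70 − $1539.86 = $2756.84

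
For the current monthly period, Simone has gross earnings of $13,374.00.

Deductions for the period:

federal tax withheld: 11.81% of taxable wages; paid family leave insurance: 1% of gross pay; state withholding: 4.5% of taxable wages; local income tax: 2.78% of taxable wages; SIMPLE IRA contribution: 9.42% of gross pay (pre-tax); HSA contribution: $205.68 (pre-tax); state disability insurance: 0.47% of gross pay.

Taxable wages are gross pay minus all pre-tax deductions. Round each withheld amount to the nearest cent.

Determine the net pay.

$9,438.56

SIMPLE IRA contribution: $13,374.00 × 0.0942 = $1,259.83
HSA contribution: $205.68
Pre-tax total = $1,259.83 + $205.68 = $1,465.51
Taxable wages = $13,374.00 − $1,465.51 = $11,908.49
Federal tax withheld: $11,908.49 × 0.1181 = $1,406.39
Local income tax: $11,908.49 × 0.0278 = $331.06
State withholding: $11,908.49 × 0.045 = $535.88
Paid family leave insurance: $13,374.00 × 0.01 = $133.74
State disability insurance: $13,374.00 × 0.0047 = $62.86
Total deductions = $1,259.83 + $205.68 + $1,406.39 + $331.06 + $535.88 + $133.74 + $62.86 = $3,935.44
Net pay = $13,374.00 − $3,935.44 = $9,438.56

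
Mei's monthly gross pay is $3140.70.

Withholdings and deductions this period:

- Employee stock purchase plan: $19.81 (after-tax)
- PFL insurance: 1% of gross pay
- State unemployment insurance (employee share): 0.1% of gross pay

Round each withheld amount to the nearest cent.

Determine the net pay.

PFL insurance: $3140.70 × 0.01 = $31.41
State unemployment insurance (employee share): $3140.70 × 0.001 = $3.14
Employee stock purchase plan: $19.81
Total deductions = $31.41 + $3.14 + $19.81 = $54.36
Net pay = $3140.70 − $54.36 = $3086.34

$3086.34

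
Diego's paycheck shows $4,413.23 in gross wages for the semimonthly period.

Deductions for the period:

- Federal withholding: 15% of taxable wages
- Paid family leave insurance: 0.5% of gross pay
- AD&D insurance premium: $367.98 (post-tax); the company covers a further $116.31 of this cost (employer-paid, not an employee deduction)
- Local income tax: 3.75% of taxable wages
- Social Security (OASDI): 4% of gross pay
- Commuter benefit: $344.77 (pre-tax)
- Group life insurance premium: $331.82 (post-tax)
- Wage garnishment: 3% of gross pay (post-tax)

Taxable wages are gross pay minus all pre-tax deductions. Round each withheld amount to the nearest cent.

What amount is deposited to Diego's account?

$2,274.82

Commuter benefit: $344.77
Taxable wages = $4,413.23 − $344.77 = $4,068.46
Local income tax: $4,068.46 × 0.0375 = $152.57
Federal withholding: $4,068.46 × 0.15 = $610.27
Social Security (OASDI): $4,413.23 × 0.04 = $176.53
Paid family leave insurance: $4,413.23 × 0.005 = $22.07
AD&D insurance premium: $367.98
Group life insurance premium: $331.82
Wage garnishment: $4,413.23 × 0.03 = $132.40
(Employer's $116.31 toward AD&D insurance premium is not withheld from the employee.)
Total deductions = $344.77 + $152.57 + $610.27 + $176.53 + $22.07 + $367.98 + $331.82 + $132.40 = $2,138.41
Net pay = $4,413.23 − $2,138.41 = $2,274.82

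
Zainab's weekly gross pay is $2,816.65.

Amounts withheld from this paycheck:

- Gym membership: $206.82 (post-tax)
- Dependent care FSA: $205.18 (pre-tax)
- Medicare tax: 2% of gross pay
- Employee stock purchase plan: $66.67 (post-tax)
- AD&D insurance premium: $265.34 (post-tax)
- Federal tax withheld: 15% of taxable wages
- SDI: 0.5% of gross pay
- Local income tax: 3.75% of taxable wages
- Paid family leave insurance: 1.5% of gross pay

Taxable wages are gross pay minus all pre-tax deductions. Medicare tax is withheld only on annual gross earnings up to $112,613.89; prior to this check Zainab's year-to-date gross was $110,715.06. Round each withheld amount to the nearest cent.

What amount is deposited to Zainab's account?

$1,488.68

Dependent care FSA: $205.18
Taxable wages = $2,816.65 − $205.18 = $2,611.47
Local income tax: $2,611.47 × 0.0375 = $97.93
Federal tax withheld: $2,611.47 × 0.15 = $391.72
Medicare tax: only $112,613.89 − $110,715.06 = $1,898.83 of this check is subject → $1,898.83 × 0.02 = $37.98
Paid family leave insurance: $2,816.65 × 0.015 = $42.25
SDI: $2,816.65 × 0.005 = $14.08
Gym membership: $206.82
AD&D insurance premium: $265.34
Employee stock purchase plan: $66.67
Total deductions = $205.18 + $97.93 + $391.72 + $37.98 + $42.25 + $14.08 + $206.82 + $265.34 + $66.67 = $1,327.97
Net pay = $2,816.65 − $1,327.97 = $1,488.68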